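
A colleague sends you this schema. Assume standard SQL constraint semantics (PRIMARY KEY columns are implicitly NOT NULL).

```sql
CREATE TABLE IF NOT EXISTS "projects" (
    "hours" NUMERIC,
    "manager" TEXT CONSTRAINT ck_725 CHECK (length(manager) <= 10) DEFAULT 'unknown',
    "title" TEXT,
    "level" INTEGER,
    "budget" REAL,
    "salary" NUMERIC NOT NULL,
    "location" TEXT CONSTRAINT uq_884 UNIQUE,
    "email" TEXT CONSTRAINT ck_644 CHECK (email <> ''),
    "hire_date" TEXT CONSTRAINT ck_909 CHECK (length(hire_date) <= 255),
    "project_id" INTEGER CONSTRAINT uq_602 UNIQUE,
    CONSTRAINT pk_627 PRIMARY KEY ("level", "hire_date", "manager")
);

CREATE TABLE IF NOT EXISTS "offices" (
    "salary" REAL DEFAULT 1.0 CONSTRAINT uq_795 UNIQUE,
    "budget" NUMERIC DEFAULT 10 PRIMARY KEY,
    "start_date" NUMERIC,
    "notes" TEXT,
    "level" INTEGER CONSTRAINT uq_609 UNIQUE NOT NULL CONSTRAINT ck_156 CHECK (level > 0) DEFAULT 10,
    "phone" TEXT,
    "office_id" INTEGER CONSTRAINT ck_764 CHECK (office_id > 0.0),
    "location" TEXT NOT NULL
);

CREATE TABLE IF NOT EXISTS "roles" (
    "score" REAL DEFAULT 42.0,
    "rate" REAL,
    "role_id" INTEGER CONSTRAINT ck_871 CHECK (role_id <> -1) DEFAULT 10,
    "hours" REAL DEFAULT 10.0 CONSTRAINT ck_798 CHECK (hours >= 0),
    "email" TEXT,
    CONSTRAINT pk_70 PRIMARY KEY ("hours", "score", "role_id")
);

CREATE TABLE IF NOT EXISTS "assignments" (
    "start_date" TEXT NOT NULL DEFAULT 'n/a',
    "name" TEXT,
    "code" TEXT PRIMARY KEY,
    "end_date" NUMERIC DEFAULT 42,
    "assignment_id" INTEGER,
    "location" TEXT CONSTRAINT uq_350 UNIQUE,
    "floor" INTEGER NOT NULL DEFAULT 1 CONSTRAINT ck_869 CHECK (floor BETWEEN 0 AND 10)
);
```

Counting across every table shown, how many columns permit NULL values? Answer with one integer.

projects: 6 nullable (hours, title, budget, location, email, project_id — PK (level, hire_date, manager) and explicit NOT NULL columns excluded).
offices: 5 nullable (salary, start_date, notes, phone, office_id — PK (budget) and explicit NOT NULL columns excluded).
roles: 2 nullable (rate, email — PK (hours, score, role_id) and explicit NOT NULL columns excluded).
assignments: 4 nullable (name, end_date, assignment_id, location — PK (code) and explicit NOT NULL columns excluded).
Total: 6 + 5 + 2 + 4 = 17.

17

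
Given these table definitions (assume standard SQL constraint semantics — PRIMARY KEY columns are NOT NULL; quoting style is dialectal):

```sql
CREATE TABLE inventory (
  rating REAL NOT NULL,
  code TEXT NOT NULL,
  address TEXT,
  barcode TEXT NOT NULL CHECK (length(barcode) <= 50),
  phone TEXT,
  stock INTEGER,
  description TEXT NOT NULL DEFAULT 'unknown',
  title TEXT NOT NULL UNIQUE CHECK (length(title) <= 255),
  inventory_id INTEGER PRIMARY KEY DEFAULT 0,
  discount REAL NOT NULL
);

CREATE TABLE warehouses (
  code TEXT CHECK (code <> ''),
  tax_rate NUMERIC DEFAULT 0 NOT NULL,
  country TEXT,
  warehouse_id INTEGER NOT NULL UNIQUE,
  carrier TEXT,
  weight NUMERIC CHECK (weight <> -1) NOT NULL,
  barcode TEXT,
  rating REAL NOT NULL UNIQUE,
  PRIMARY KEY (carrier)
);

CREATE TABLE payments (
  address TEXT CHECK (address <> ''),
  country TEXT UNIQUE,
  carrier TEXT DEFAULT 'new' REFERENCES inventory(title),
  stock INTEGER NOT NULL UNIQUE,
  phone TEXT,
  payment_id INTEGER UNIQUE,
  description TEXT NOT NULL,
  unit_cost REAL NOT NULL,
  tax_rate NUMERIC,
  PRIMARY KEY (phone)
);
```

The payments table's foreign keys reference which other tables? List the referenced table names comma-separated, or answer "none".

- carrier REFERENCES inventory(title).

inventory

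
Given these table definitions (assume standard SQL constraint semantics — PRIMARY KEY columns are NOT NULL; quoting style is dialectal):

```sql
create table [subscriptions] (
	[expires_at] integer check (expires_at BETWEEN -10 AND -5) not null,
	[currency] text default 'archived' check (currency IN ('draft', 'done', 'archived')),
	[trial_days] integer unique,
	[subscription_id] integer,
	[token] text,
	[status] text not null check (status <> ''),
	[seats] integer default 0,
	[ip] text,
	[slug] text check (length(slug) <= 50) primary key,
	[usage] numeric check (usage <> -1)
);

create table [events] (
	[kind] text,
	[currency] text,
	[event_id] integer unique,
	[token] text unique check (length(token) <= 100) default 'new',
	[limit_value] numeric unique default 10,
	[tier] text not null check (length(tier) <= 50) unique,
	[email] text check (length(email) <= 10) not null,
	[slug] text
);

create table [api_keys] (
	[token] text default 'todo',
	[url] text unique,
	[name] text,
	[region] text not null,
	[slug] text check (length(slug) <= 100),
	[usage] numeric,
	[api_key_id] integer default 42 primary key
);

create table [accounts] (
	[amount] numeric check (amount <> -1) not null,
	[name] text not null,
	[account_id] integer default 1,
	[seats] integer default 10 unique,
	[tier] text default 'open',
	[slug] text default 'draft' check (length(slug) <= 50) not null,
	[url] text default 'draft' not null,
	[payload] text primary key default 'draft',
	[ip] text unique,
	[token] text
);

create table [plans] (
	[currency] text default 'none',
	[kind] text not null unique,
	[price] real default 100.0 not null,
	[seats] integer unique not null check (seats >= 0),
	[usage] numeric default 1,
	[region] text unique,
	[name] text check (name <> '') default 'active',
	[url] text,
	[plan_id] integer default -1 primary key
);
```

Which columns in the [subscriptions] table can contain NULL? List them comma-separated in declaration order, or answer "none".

currency, trial_days, subscription_id, token, seats, ip, usage

- expires_at: declared NOT NULL → not nullable.
- currency: CHECK does not forbid NULL (a CHECK constraint passes when its expression is NULL) → nullable.
- trial_days: UNIQUE does not imply NOT NULL → nullable.
- subscription_id: no NOT NULL constraint applies → nullable.
- token: no NOT NULL constraint applies → nullable.
- status: declared NOT NULL → not nullable.
- seats: DEFAULT only fills an omitted column; an explicit NULL is still allowed → nullable.
- ip: no NOT NULL constraint applies → nullable.
- slug: part of the PRIMARY KEY, which implies NOT NULL → not nullable.
- usage: CHECK does not forbid NULL (a CHECK constraint passes when its expression is NULL) → nullable.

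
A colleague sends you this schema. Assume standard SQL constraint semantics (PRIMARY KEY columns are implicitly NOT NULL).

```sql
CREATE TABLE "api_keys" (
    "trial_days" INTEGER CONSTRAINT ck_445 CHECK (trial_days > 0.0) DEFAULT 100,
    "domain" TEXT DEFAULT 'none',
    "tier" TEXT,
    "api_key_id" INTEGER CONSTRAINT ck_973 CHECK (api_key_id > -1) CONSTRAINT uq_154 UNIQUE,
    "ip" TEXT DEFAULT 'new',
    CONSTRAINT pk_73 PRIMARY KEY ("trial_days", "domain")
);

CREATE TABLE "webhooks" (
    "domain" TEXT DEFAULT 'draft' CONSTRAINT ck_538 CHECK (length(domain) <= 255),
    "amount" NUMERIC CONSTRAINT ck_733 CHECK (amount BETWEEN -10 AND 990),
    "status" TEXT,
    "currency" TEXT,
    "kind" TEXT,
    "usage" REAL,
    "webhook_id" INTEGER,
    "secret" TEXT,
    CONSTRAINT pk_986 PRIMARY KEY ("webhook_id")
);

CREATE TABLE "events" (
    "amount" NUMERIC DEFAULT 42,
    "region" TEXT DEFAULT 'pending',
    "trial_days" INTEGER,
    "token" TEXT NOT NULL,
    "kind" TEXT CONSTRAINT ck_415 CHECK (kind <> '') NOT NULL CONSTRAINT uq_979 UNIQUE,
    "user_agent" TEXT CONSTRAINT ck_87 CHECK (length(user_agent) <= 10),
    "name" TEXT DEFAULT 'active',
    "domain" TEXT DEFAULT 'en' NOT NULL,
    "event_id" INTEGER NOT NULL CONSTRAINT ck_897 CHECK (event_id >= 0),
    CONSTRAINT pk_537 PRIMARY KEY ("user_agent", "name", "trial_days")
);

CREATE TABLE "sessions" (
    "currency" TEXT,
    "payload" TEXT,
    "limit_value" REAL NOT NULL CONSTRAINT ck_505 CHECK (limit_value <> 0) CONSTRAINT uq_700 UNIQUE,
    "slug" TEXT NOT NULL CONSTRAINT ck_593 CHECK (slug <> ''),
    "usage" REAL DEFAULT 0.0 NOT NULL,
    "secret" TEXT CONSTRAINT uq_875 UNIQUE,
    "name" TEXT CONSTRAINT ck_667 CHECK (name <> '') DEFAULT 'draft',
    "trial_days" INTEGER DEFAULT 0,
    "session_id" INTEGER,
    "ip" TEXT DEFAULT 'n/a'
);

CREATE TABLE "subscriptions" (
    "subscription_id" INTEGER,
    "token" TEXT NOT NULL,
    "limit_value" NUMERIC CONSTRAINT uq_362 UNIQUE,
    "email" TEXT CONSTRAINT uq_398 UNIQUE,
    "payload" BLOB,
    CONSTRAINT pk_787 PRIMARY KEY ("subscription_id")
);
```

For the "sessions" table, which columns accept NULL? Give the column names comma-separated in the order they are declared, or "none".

currency, payload, secret, name, trial_days, session_id, ip

- currency: no NOT NULL constraint applies → nullable.
- payload: no NOT NULL constraint applies → nullable.
- limit_value: declared NOT NULL → not nullable.
- slug: declared NOT NULL → not nullable.
- usage: declared NOT NULL → not nullable.
- secret: UNIQUE does not imply NOT NULL → nullable.
- name: CHECK does not forbid NULL (a CHECK constraint passes when its expression is NULL) → nullable.
- trial_days: DEFAULT only fills an omitted column; an explicit NULL is still allowed → nullable.
- session_id: no NOT NULL constraint applies → nullable.
- ip: DEFAULT only fills an omitted column; an explicit NULL is still allowed → nullable.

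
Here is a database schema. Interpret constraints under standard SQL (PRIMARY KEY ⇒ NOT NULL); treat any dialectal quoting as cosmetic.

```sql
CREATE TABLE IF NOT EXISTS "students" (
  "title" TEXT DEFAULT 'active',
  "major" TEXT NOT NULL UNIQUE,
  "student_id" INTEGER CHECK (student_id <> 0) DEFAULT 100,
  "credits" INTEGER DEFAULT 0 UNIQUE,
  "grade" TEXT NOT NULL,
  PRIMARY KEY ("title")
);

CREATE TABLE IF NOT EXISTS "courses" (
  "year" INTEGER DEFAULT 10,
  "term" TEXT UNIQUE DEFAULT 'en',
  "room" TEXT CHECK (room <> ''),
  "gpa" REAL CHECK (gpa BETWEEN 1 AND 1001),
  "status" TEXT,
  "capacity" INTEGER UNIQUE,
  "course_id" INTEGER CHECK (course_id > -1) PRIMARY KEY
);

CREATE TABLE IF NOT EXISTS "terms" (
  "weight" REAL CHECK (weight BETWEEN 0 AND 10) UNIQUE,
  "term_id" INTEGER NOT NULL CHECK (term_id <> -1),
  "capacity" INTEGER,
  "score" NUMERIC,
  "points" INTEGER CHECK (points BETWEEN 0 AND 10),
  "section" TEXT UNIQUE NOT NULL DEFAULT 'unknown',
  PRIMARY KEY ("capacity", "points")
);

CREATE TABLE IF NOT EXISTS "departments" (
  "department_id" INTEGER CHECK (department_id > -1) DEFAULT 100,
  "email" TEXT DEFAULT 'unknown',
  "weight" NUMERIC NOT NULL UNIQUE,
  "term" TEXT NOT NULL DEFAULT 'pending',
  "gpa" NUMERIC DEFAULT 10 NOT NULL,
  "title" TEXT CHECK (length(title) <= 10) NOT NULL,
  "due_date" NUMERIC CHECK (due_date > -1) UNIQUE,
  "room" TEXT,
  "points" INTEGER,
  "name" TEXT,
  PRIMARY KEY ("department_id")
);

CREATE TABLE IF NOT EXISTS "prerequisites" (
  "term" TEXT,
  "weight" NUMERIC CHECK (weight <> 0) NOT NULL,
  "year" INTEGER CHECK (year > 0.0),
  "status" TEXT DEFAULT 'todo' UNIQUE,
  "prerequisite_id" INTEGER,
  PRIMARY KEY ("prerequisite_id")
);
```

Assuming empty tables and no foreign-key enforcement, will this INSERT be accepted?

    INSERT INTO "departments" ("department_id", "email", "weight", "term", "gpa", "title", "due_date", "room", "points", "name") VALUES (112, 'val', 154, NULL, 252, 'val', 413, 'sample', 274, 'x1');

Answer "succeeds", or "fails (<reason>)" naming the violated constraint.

term is explicitly set to NULL, but term is declared NOT NULL.

fails (NOT NULL on term)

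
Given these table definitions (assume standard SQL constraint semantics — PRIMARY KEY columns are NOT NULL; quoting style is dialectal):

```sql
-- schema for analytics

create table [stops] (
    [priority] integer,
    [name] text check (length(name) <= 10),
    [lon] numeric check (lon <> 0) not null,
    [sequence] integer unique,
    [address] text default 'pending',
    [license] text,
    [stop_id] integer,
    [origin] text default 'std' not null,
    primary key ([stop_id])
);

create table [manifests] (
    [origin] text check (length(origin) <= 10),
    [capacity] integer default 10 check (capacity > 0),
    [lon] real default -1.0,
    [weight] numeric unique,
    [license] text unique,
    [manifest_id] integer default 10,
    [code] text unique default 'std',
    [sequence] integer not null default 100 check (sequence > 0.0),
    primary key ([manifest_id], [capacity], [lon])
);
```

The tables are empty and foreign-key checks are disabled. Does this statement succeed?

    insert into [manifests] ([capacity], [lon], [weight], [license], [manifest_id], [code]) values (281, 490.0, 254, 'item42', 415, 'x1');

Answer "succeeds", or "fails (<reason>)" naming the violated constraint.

NOT NULL columns: capacity is supplied; lon is supplied; manifest_id is supplied; sequence defaults to 100.
CHECK constraints: 281 satisfies (capacity > 0).
No constraint is violated.

succeeds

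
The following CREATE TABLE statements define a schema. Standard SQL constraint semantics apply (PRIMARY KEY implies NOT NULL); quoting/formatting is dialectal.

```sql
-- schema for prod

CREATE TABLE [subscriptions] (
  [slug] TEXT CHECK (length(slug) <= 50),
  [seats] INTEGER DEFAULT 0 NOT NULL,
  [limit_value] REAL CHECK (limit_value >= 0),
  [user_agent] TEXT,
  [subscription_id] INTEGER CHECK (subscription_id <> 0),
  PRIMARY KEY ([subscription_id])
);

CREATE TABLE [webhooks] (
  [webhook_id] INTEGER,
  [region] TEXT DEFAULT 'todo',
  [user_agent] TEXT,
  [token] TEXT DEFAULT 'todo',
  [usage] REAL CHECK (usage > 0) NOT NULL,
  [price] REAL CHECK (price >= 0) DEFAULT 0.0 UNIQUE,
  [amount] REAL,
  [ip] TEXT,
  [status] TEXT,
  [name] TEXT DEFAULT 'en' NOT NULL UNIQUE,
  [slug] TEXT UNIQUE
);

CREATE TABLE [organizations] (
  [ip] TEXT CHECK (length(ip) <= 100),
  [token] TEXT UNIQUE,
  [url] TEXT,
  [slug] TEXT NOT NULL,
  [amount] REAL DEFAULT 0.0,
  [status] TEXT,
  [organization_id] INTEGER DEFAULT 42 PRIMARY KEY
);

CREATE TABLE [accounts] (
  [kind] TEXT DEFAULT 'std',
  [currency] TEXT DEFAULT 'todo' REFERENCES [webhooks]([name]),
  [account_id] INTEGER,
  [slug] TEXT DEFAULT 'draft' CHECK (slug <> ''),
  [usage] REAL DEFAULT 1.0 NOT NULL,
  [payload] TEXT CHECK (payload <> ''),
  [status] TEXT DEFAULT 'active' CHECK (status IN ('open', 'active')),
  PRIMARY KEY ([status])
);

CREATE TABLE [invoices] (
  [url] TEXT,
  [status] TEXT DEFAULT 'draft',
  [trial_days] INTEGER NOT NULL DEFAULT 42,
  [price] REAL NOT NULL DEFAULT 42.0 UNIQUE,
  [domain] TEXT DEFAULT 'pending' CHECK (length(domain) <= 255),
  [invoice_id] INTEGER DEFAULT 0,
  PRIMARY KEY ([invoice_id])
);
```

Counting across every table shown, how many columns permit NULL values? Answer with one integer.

subscriptions: 3 nullable (slug, limit_value, user_agent — PK (subscription_id) and explicit NOT NULL columns excluded).
webhooks: 9 nullable (webhook_id, region, user_agent, token, price, amount, ip, status, slug — PK none and explicit NOT NULL columns excluded).
organizations: 5 nullable (ip, token, url, amount, status — PK (organization_id) and explicit NOT NULL columns excluded).
accounts: 5 nullable (kind, currency, account_id, slug, payload — PK (status) and explicit NOT NULL columns excluded).
invoices: 3 nullable (url, status, domain — PK (invoice_id) and explicit NOT NULL columns excluded).
Total: 3 + 9 + 5 + 5 + 3 = 25.

25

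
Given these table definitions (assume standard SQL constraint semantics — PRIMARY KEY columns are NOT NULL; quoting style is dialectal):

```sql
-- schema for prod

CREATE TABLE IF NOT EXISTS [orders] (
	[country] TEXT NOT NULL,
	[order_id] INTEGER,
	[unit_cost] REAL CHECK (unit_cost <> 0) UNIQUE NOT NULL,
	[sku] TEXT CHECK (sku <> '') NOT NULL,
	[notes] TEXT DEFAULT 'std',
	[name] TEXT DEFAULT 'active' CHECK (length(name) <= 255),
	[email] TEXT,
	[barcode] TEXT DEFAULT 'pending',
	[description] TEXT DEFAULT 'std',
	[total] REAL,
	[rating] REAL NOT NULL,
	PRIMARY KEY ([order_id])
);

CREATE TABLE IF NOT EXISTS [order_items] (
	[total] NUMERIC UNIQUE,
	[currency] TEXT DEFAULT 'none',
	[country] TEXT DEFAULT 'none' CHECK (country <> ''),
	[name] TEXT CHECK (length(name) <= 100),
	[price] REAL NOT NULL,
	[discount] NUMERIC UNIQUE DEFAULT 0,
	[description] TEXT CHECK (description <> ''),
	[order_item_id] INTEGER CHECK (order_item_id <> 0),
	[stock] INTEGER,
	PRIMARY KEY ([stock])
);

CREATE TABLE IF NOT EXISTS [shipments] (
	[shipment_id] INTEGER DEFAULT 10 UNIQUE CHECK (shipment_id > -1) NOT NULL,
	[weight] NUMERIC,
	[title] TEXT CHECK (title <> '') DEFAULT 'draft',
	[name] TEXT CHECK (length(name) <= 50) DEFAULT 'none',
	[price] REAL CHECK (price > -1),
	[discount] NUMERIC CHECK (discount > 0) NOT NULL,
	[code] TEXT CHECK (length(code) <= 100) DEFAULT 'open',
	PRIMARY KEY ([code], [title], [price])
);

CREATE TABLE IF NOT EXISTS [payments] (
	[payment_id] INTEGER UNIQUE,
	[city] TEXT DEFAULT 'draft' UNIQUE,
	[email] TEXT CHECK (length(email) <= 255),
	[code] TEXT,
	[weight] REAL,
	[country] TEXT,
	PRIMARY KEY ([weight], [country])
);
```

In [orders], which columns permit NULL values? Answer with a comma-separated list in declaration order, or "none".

- country: declared NOT NULL → not nullable.
- order_id: part of the PRIMARY KEY, which implies NOT NULL → not nullable.
- unit_cost: declared NOT NULL → not nullable.
- sku: declared NOT NULL → not nullable.
- notes: DEFAULT only fills an omitted column; an explicit NULL is still allowed → nullable.
- name: CHECK does not forbid NULL (a CHECK constraint passes when its expression is NULL) → nullable.
- email: no NOT NULL constraint applies → nullable.
- barcode: DEFAULT only fills an omitted column; an explicit NULL is still allowed → nullable.
- description: DEFAULT only fills an omitted column; an explicit NULL is still allowed → nullable.
- total: no NOT NULL constraint applies → nullable.
- rating: declared NOT NULL → not nullable.

notes, name, email, barcode, description, total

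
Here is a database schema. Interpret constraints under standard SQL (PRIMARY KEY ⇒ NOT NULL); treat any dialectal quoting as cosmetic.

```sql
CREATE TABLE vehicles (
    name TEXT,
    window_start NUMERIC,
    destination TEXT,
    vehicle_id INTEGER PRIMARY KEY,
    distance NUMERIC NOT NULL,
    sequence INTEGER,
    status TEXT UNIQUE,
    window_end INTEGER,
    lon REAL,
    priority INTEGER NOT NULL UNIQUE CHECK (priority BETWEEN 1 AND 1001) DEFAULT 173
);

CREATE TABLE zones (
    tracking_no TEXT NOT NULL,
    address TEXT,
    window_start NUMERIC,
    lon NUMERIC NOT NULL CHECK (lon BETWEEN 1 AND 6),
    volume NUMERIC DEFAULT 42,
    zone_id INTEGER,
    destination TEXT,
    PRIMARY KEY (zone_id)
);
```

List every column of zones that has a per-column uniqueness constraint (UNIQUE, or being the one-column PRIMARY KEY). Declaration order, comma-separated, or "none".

- tracking_no: no UNIQUE or single-column PK constraint.
- address: no UNIQUE or single-column PK constraint.
- window_start: no UNIQUE or single-column PK constraint.
- lon: no UNIQUE or single-column PK constraint.
- volume: no UNIQUE or single-column PK constraint.
- zone_id: single-column PRIMARY KEY → unique.
- destination: no UNIQUE or single-column PK constraint.

zone_id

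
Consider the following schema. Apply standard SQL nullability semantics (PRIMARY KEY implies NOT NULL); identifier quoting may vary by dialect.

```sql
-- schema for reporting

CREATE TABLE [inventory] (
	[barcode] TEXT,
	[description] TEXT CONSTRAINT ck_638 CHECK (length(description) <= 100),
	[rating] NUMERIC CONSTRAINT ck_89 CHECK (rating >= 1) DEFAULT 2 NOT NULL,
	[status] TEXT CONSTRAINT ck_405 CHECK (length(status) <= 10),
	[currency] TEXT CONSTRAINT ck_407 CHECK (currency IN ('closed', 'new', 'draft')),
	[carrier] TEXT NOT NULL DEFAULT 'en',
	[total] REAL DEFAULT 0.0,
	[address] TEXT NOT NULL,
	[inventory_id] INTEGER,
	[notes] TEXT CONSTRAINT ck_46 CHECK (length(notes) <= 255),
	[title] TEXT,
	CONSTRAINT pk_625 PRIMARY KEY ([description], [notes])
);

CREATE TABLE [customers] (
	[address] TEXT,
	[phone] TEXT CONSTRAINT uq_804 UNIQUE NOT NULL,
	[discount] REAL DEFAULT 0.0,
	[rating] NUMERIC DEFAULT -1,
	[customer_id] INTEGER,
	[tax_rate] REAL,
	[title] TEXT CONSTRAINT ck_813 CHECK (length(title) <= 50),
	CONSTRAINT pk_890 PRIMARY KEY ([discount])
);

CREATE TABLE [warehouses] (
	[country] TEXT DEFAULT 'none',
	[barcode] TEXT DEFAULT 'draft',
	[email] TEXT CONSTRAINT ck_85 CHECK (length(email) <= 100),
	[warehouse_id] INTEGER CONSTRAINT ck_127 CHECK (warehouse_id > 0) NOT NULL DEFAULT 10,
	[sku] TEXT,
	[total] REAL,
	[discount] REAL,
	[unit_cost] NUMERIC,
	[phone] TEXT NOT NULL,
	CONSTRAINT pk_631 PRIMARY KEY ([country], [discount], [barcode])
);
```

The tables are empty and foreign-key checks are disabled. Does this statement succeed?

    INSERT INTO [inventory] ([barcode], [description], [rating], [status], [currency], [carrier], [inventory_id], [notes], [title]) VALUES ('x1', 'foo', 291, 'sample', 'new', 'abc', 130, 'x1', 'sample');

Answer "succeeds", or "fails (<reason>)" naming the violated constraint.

address is omitted from the column list and has no DEFAULT, so it would receive NULL.
But address is declared NOT NULL.

fails (NOT NULL on address)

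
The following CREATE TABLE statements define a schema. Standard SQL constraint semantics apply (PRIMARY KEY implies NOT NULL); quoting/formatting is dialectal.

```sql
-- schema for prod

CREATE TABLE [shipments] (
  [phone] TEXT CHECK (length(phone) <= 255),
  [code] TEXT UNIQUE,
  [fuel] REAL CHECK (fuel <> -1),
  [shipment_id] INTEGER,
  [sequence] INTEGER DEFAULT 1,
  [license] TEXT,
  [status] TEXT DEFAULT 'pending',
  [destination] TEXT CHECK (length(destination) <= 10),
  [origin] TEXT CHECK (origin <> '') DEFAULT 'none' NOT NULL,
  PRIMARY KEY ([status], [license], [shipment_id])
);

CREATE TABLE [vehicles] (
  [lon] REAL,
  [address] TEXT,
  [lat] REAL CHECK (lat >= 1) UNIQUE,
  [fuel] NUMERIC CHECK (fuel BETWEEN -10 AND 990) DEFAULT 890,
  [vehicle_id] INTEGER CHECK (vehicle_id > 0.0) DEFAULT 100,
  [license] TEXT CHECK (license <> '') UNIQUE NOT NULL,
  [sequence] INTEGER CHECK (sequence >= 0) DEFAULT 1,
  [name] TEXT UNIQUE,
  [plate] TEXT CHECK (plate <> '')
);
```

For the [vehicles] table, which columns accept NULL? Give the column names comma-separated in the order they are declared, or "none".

lon, address, lat, fuel, vehicle_id, sequence, name, plate

- lon: no NOT NULL constraint applies → nullable.
- address: no NOT NULL constraint applies → nullable.
- lat: CHECK does not forbid NULL (a CHECK constraint passes when its expression is NULL) → nullable.
- fuel: CHECK does not forbid NULL (a CHECK constraint passes when its expression is NULL) → nullable.
- vehicle_id: CHECK does not forbid NULL (a CHECK constraint passes when its expression is NULL) → nullable.
- license: declared NOT NULL → not nullable.
- sequence: CHECK does not forbid NULL (a CHECK constraint passes when its expression is NULL) → nullable.
- name: UNIQUE does not imply NOT NULL → nullable.
- plate: CHECK does not forbid NULL (a CHECK constraint passes when its expression is NULL) → nullable.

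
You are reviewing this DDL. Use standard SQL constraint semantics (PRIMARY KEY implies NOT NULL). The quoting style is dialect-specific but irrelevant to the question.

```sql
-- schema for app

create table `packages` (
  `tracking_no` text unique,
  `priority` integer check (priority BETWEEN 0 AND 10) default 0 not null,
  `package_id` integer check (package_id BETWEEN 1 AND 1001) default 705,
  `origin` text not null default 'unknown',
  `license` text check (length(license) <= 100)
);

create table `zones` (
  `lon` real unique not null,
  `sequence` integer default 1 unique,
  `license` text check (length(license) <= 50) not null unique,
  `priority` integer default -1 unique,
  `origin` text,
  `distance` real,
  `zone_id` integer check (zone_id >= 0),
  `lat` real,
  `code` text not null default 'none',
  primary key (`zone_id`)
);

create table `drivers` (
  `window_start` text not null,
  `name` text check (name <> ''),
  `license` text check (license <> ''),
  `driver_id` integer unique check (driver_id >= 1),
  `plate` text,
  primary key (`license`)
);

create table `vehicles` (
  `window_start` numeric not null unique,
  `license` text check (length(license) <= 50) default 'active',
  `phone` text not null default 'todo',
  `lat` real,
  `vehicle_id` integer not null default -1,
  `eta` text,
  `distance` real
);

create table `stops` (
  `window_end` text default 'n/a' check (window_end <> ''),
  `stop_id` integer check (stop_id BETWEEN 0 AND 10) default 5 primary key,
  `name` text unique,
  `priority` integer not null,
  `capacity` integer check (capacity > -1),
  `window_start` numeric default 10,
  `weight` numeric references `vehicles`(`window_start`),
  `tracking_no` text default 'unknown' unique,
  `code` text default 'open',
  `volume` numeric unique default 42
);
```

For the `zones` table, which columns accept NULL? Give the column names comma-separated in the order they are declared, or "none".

sequence, priority, origin, distance, lat

- lon: declared NOT NULL → not nullable.
- sequence: UNIQUE does not imply NOT NULL → nullable.
- license: declared NOT NULL → not nullable.
- priority: UNIQUE does not imply NOT NULL → nullable.
- origin: no NOT NULL constraint applies → nullable.
- distance: no NOT NULL constraint applies → nullable.
- zone_id: part of the PRIMARY KEY, which implies NOT NULL → not nullable.
- lat: no NOT NULL constraint applies → nullable.
- code: declared NOT NULL → not nullable.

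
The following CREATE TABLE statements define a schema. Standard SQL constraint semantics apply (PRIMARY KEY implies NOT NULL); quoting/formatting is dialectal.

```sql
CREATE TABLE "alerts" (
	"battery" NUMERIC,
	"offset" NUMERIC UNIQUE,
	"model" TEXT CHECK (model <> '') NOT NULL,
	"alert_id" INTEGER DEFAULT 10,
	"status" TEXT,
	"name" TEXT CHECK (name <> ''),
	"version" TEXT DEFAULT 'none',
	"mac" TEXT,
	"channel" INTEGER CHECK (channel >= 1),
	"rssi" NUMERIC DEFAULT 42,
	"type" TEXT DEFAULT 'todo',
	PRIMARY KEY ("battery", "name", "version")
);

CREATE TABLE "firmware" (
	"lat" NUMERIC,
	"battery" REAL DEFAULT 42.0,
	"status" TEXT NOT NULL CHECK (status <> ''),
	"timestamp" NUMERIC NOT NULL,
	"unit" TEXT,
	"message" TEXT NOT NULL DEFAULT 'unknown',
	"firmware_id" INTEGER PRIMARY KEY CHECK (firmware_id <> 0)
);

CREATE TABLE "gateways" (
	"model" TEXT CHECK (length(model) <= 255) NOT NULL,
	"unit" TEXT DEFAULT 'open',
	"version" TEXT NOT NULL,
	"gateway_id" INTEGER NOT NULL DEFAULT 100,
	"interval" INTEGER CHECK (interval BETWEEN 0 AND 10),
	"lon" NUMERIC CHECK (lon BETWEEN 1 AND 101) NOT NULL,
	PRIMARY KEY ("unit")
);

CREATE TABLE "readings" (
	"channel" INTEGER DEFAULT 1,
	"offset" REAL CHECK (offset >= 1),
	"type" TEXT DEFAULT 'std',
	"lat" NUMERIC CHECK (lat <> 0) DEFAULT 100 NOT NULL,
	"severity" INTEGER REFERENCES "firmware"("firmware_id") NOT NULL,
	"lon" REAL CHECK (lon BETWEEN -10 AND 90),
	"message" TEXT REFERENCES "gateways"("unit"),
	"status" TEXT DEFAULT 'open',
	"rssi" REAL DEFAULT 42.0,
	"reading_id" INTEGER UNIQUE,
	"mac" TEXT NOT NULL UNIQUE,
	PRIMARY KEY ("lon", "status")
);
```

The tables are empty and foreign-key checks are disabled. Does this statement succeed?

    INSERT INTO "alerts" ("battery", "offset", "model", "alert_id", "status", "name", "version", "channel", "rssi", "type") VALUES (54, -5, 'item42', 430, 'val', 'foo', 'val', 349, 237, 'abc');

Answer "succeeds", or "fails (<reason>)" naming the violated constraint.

succeeds

NOT NULL columns: battery is supplied; model is supplied; name is supplied; version is supplied.
CHECK constraints: 'item42' satisfies (model <> ''); 'foo' satisfies (name <> ''); 349 satisfies (channel >= 1).
No constraint is violated.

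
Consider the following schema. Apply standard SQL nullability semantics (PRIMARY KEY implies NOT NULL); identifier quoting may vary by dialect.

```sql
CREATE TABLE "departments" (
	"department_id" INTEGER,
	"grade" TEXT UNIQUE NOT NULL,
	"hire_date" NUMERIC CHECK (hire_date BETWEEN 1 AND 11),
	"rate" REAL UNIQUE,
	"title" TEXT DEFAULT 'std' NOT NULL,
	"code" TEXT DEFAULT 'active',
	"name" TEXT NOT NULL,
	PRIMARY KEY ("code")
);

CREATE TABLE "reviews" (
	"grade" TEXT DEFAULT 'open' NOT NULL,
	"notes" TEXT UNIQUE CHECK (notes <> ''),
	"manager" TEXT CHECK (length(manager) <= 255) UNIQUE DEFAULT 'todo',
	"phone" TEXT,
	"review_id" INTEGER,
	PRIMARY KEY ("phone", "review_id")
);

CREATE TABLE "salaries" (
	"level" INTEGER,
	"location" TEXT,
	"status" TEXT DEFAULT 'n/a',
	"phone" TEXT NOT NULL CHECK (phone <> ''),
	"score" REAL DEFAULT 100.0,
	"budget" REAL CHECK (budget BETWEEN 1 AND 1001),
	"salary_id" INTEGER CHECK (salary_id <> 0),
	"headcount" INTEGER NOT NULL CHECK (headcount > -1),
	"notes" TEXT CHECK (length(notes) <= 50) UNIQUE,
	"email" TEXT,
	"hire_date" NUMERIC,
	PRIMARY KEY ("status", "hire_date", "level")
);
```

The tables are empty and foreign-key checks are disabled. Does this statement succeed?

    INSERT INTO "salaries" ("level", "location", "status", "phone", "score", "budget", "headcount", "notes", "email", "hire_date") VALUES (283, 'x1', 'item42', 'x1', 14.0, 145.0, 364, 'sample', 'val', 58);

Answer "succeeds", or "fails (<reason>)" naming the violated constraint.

succeeds

NOT NULL columns: headcount is supplied; hire_date is supplied; level is supplied; phone is supplied; status is supplied.
CHECK constraints: 'x1' satisfies (phone <> ''); 145.0 satisfies (budget BETWEEN 1 AND 1001); 364 satisfies (headcount > -1); 'sample' satisfies (length(notes) <= 50).
No constraint is violated.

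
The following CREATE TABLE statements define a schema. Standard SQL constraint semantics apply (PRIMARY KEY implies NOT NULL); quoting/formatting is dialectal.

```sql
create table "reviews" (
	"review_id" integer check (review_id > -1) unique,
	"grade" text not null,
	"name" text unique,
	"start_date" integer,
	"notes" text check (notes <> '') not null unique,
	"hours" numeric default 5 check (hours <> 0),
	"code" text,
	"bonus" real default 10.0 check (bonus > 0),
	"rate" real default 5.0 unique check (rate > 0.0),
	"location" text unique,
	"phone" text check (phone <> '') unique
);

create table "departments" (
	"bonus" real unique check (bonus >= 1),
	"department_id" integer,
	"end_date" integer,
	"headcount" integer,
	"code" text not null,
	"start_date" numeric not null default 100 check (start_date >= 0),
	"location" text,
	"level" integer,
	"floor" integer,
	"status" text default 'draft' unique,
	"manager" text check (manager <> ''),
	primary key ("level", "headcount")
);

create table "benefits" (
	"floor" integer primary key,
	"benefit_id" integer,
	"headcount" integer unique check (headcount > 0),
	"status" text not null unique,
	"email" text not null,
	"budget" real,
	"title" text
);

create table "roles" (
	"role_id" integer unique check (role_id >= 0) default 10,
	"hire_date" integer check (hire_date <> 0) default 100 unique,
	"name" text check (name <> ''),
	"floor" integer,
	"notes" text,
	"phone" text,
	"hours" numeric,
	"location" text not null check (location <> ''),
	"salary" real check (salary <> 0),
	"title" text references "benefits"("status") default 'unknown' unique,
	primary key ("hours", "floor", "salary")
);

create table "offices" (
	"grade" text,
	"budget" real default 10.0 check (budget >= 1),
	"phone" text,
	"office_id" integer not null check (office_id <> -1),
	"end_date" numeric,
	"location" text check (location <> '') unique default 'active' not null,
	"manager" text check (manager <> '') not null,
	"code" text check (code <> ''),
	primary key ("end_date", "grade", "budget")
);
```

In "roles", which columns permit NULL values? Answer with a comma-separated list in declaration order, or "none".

- role_id: CHECK does not forbid NULL (a CHECK constraint passes when its expression is NULL) → nullable.
- hire_date: CHECK does not forbid NULL (a CHECK constraint passes when its expression is NULL) → nullable.
- name: CHECK does not forbid NULL (a CHECK constraint passes when its expression is NULL) → nullable.
- floor: part of the PRIMARY KEY, which implies NOT NULL → not nullable.
- notes: no NOT NULL constraint applies → nullable.
- phone: no NOT NULL constraint applies → nullable.
- hours: part of the PRIMARY KEY, which implies NOT NULL → not nullable.
- location: declared NOT NULL → not nullable.
- salary: part of the PRIMARY KEY, which implies NOT NULL → not nullable.
- title: a foreign key column may be NULL unless separately constrained → nullable.

role_id, hire_date, name, notes, phone, title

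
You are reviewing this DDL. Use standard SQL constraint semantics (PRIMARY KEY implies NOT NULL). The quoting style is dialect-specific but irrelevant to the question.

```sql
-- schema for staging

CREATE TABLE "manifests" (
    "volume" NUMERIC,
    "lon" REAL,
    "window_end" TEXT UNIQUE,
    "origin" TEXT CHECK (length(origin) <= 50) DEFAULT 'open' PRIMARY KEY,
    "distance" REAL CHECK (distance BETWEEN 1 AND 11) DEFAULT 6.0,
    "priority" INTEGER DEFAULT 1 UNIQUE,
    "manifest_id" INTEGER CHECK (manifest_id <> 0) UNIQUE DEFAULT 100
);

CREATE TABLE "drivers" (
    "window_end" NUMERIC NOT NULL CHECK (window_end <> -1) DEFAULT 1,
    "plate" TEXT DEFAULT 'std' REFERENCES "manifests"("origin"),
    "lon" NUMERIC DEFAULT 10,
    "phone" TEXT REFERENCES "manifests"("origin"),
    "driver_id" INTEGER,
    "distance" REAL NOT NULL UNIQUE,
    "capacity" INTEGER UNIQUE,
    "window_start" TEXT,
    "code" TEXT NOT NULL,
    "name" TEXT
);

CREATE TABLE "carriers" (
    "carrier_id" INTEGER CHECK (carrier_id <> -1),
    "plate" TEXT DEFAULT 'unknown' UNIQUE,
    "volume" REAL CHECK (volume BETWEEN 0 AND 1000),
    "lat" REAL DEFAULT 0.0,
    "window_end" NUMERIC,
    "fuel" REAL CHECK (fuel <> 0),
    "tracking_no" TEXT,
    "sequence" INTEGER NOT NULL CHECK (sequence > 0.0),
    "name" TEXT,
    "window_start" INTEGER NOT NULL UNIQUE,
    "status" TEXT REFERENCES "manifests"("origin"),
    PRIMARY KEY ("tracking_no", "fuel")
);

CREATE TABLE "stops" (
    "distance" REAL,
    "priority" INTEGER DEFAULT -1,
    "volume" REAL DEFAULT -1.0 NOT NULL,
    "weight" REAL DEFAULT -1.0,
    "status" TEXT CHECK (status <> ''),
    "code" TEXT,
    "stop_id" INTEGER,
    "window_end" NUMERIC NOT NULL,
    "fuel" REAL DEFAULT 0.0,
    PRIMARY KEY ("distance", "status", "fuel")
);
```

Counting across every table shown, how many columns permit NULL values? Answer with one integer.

24

manifests: 6 nullable (volume, lon, window_end, distance, priority, manifest_id — PK (origin) and explicit NOT NULL columns excluded).
drivers: 7 nullable (plate, lon, phone, driver_id, capacity, window_start, name — PK none and explicit NOT NULL columns excluded).
carriers: 7 nullable (carrier_id, plate, volume, lat, window_end, name, status — PK (tracking_no, fuel) and explicit NOT NULL columns excluded).
stops: 4 nullable (priority, weight, code, stop_id — PK (distance, status, fuel) and explicit NOT NULL columns excluded).
Total: 6 + 7 + 7 + 4 = 24.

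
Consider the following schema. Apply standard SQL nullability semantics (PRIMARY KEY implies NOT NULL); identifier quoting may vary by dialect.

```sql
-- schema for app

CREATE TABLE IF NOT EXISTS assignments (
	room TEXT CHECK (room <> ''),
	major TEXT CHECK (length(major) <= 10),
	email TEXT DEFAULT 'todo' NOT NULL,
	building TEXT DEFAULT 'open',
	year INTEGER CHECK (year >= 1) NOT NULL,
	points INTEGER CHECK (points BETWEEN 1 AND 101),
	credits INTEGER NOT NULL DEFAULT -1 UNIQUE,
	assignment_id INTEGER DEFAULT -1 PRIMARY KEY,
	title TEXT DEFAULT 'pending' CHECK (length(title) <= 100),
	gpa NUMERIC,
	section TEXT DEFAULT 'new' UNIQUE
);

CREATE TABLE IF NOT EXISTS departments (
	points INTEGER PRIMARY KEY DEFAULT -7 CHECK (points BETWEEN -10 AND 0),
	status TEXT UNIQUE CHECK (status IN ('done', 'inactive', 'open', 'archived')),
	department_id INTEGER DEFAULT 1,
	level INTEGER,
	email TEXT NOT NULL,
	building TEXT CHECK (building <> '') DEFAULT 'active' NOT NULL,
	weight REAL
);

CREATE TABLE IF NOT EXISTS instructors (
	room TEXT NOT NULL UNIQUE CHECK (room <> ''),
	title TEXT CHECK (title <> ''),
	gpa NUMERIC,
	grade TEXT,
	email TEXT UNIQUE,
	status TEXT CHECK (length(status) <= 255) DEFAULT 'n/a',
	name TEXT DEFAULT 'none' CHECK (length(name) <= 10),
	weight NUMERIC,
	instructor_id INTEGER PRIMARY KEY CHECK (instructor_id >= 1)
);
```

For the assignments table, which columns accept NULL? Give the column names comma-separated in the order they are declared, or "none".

room, major, building, points, title, gpa, section

- room: CHECK does not forbid NULL (a CHECK constraint passes when its expression is NULL) → nullable.
- major: CHECK does not forbid NULL (a CHECK constraint passes when its expression is NULL) → nullable.
- email: declared NOT NULL → not nullable.
- building: DEFAULT only fills an omitted column; an explicit NULL is still allowed → nullable.
- year: declared NOT NULL → not nullable.
- points: CHECK does not forbid NULL (a CHECK constraint passes when its expression is NULL) → nullable.
- credits: declared NOT NULL → not nullable.
- assignment_id: part of the PRIMARY KEY, which implies NOT NULL → not nullable.
- title: CHECK does not forbid NULL (a CHECK constraint passes when its expression is NULL) → nullable.
- gpa: no NOT NULL constraint applies → nullable.
- section: UNIQUE does not imply NOT NULL → nullable.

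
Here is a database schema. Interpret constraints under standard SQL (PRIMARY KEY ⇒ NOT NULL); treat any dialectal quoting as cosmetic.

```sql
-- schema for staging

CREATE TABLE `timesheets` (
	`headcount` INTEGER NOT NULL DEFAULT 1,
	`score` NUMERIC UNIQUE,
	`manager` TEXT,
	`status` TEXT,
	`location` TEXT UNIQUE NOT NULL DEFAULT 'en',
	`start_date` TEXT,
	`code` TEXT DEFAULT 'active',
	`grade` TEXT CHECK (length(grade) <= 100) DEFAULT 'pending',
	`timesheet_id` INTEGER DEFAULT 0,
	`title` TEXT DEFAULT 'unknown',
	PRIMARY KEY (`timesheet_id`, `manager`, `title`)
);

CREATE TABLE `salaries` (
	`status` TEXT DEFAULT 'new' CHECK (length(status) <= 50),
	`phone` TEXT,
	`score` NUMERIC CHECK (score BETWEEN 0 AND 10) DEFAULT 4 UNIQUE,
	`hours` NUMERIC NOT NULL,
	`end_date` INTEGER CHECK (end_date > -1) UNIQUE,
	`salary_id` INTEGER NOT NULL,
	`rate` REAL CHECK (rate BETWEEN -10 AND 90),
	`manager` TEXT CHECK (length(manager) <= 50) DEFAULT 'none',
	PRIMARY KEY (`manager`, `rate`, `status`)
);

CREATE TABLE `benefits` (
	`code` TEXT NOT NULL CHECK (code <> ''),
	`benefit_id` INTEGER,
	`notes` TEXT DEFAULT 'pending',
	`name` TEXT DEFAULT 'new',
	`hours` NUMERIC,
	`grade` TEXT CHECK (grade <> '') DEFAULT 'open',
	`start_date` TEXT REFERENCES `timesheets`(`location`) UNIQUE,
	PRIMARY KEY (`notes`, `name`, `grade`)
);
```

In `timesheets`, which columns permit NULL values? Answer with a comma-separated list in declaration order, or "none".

score, status, start_date, code, grade

- headcount: declared NOT NULL → not nullable.
- score: UNIQUE does not imply NOT NULL → nullable.
- manager: part of the PRIMARY KEY, which implies NOT NULL → not nullable.
- status: no NOT NULL constraint applies → nullable.
- location: declared NOT NULL → not nullable.
- start_date: no NOT NULL constraint applies → nullable.
- code: DEFAULT only fills an omitted column; an explicit NULL is still allowed → nullable.
- grade: CHECK does not forbid NULL (a CHECK constraint passes when its expression is NULL) → nullable.
- timesheet_id: part of the PRIMARY KEY, which implies NOT NULL → not nullable.
- title: part of the PRIMARY KEY, which implies NOT NULL → not nullable.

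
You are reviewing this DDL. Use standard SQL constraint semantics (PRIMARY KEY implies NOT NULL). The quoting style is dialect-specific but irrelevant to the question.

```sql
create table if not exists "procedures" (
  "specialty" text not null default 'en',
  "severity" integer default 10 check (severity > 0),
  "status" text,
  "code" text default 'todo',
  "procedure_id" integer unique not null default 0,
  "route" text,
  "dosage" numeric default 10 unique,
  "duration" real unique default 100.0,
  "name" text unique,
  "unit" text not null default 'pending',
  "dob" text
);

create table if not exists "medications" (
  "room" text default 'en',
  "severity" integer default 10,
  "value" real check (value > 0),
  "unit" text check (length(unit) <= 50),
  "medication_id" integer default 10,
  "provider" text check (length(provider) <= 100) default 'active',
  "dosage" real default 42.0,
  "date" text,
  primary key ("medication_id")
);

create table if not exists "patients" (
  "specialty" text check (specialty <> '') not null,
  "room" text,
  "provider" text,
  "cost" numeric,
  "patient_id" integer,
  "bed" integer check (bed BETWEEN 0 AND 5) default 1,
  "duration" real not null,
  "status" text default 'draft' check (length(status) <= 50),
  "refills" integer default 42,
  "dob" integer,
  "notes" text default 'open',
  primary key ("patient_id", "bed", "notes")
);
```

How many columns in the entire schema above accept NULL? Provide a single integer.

procedures: 8 nullable (severity, status, code, route, dosage, duration, name, dob — PK none and explicit NOT NULL columns excluded).
medications: 7 nullable (room, severity, value, unit, provider, dosage, date — PK (medication_id) and explicit NOT NULL columns excluded).
patients: 6 nullable (room, provider, cost, status, refills, dob — PK (patient_id, bed, notes) and explicit NOT NULL columns excluded).
Total: 8 + 7 + 6 = 21.

21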